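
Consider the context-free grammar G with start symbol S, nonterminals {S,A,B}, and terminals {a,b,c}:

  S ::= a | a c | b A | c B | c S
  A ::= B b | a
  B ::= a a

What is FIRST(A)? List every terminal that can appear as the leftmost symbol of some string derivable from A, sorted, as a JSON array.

FIRST iteration:
[1]
  A via A→a: +{a}
  B via B→a a: +{a}
  S via S→a: +{a}
  S via S→b A: +{b}
  S via S→c B: +{c}
  FIRST(S)={a,b,c}  FIRST(A)={a}  FIRST(B)={a}
[2] (stable)
  FIRST(S)={a,b,c}  FIRST(A)={a}  FIRST(B)={a}

FIRST(A) = ["a"]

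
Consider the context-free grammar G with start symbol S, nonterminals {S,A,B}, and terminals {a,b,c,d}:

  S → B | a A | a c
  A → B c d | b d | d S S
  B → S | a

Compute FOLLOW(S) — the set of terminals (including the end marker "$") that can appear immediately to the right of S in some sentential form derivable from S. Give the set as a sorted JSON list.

FIRST sets, iterate to fixpoint:
[1]
  A via A→b d: +{b}
  A via A→d S S: +{d}
  B via B→a: +{a}
  S via S→B: +{a}
  S: {a}  A: {b,d}  B: {a}
[2]
  A via A→B c d: +{a}
  S: {a}  A: {a,b,d}  B: {a}
[3] done
  S: {a}  A: {a,b,d}  B: {a}

FOLLOW sets:
initialize: $ ∈ FOLLOW(S)
iter 1:
  A→B c d: FOLLOW(B) ⊇ FIRST(c) = {c}; new: +{c}
  A→d S S: FOLLOW(S) ⊇ FIRST(S) = {a}; new: +{a}
  B→S: FOLLOW(S) ⊇ FOLLOW(B) ⊇ {c}; new: +{c}
  S→B: FOLLOW(B) ⊇ FOLLOW(S) ⊇ {$,a,c}; new: +{$,a}
  S→a A: FOLLOW(A) ⊇ FOLLOW(S) ⊇ {$,a,c}; new: +{$,a,c}
  FOLLOW(S)={$,a,c}  FOLLOW(A)={$,a,c}  FOLLOW(B)={$,a,c}
iter 2: done
  FOLLOW(S)={$,a,c}  FOLLOW(A)={$,a,c}  FOLLOW(B)={$,a,c}

FOLLOW(S) = ["$", "a", "c"]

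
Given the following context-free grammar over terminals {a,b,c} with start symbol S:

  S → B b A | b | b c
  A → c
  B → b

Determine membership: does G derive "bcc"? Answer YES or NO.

CNF form of G:
  S -> B X2 | T0 T1 | b
  A -> c
  B -> b
  T0 -> b
  T1 -> c
  X2 -> T0 A

Fill CYK table bottom-up:
  T[0,0] 'b' = {B,S,T0}  orig:{B,S}
  T[1,1] 'c' = {A,T1}  orig:{A}
  T[2,2] 'c' = {A,T1}  orig:{A}
  T[0,1] 'bc' = {S,X2}  orig:{S}
  T[1,2] 'cc' = ∅
  T[0,2] 'bcc' = ∅

S ∉ T[0,2] ⇒ NO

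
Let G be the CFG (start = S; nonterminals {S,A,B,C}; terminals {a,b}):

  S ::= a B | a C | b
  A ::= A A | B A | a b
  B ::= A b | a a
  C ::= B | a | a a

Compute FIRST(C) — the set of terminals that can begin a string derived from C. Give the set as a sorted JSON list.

FIRST iteration:
pass 1:
  A via A→a b: +{a}
  B via B→A b: +{a}
  C via C→B: +{a}
  S via S→a B: +{a}
  S via S→b: +{b}
  FIRST[S]={a,b}  FIRST[A]={a}  FIRST[B]={a}  FIRST[C]={a}
pass 2: (no change)
  FIRST[S]={a,b}  FIRST[A]={a}  FIRST[B]={a}  FIRST[C]={a}

FIRST(C) = ["a"]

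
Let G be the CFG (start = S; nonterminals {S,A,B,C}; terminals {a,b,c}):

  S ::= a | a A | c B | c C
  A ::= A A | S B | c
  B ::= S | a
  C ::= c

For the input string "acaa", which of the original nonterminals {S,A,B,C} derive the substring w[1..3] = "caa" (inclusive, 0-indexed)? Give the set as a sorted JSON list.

Convert to CNF:
  S -> T0 A | T1 B | T1 C | a
  A -> A A | S B | c
  B -> T0 A | T1 B | T1 C | a
  C -> c
  T0 -> a
  T1 -> c

CYK fill — only the sub-triangle for w[1..3]:
  T[1,1] 'c' = {A,C,T1}  orig:{A,C}
  T[2,2] 'a' = {B,S,T0}  orig:{B,S}
  T[3,3] 'a' = {B,S,T0}  orig:{B,S}
  T[1,2] 'ca' = {B,S}
  T[2,3] 'aa' = {A}
  T[1,3] 'caa' = {A}

Original NTs in T[1,3] deriving "caa": ["A"]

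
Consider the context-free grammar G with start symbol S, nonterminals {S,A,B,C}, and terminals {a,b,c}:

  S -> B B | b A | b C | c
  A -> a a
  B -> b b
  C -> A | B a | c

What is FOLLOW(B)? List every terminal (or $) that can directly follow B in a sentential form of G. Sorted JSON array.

FIRST sets, iterate to fixpoint:
round 1:
  A via A→a a: +{a}
  B via B→b b: +{b}
  C via C→A: +{a}
  C via C→B a: +{b}
  C via C→c: +{c}
  S via S→B B: +{b}
  S via S→c: +{c}
  FIRST(S)={b,c}  FIRST(A)={a}  FIRST(B)={b}  FIRST(C)={a,b,c}
round 2: (no change)
  FIRST(S)={b,c}  FIRST(A)={a}  FIRST(B)={b}  FIRST(C)={a,b,c}

FOLLOW sets:
FOLLOW(S) := {$}
pass 1:
  C→B a: FOLLOW(B) ⊇ FIRST(a) = {a}; new: +{a}
  S→B B: FOLLOW(B) ⊇ FIRST(B) = {b}; new: +{b}
  S→B B: FOLLOW(B) ⊇ FOLLOW(S) ⊇ {$}; new: +{$}
  S→b A: FOLLOW(A) ⊇ FOLLOW(S) ⊇ {$}; new: +{$}
  S→b C: FOLLOW(C) ⊇ FOLLOW(S) ⊇ {$}; new: +{$}
  FOLLOW[S]={$}  FOLLOW[A]={$}  FOLLOW[B]={$,a,b}  FOLLOW[C]={$}
pass 2: done
  FOLLOW[S]={$}  FOLLOW[A]={$}  FOLLOW[B]={$,a,b}  FOLLOW[C]={$}

FOLLOW(B) = ["$", "a", "b"]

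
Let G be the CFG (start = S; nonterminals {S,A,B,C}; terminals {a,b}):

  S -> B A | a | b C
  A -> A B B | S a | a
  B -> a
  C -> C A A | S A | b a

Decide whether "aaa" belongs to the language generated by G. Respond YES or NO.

Convert to CNF:
  S -> B A | T1 C | a
  A -> A X2 | S T0 | a
  B -> a
  C -> C X3 | S A | T1 T0
  T0 -> a
  T1 -> b
  X2 -> B B
  X3 -> A A

CYK table (by increasing span):
  [0..0]={A,B,S,T0}  "a"  orig:{A,B,S}
  [1..1]={A,B,S,T0}  "a"  orig:{A,B,S}
  [2..2]={A,B,S,T0}  "a"  orig:{A,B,S}
  [0..1]={A,C,S,X2,X3}  "aa"  orig:{A,C,S}
  [1..2]={A,C,S,X2,X3}  "aa"  orig:{A,C,S}
  [0..2]={A,C,S,X3}  "aaa"  orig:{A,C,S}

S ∈ T[0,2] ⇒ YES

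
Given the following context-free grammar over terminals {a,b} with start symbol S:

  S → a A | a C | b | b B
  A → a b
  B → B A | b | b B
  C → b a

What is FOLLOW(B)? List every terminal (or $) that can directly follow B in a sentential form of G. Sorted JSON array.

FIRST iteration:
round 1:
  A via A→a b: +{a}
  B via B→b: +{b}
  C via C→b a: +{b}
  S via S→a A: +{a}
  S via S→b: +{b}
  FIRST(S)={a,b}  FIRST(A)={a}  FIRST(B)={b}  FIRST(C)={b}
round 2: done
  FIRST(S)={a,b}  FIRST(A)={a}  FIRST(B)={b}  FIRST(C)={b}

Compute FOLLOW by fixpoint:
seed FOLLOW(S) with $
[1]
  B→B A: FOLLOW(B) ⊇ FIRST(A) = {a}; new: +{a}
  B→B A: FOLLOW(A) ⊇ FOLLOW(B) ⊇ {a}; new: +{a}
  S→a A: FOLLOW(A) ⊇ FOLLOW(S) ⊇ {$}; new: +{$}
  S→a C: FOLLOW(C) ⊇ FOLLOW(S) ⊇ {$}; new: +{$}
  S→b B: FOLLOW(B) ⊇ FOLLOW(S) ⊇ {$}; new: +{$}
  FOLLOW[S]={$}  FOLLOW[A]={$,a}  FOLLOW[B]={$,a}  FOLLOW[C]={$}
[2] (stable)
  FOLLOW[S]={$}  FOLLOW[A]={$,a}  FOLLOW[B]={$,a}  FOLLOW[C]={$}

FOLLOW(B) = ["$", "a"]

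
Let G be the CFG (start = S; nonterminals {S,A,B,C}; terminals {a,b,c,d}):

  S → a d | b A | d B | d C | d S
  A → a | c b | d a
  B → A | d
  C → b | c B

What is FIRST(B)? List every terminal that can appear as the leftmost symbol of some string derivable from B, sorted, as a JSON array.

FIRST iteration:
round 1:
  A via A→a: +{a}
  A via A→c b: +{c}
  A via A→d a: +{d}
  B via B→A: +{a,c,d}
  C via C→b: +{b}
  C via C→c B: +{c}
  S via S→a d: +{a}
  S via S→b A: +{b}
  S via S→d B: +{d}
  FIRST(S)={a,b,d}  FIRST(A)={a,c,d}  FIRST(B)={a,c,d}  FIRST(C)={b,c}
round 2: (no change)
  FIRST(S)={a,b,d}  FIRST(A)={a,c,d}  FIRST(B)={a,c,d}  FIRST(C)={b,c}

FIRST(B) = ["a", "c", "d"]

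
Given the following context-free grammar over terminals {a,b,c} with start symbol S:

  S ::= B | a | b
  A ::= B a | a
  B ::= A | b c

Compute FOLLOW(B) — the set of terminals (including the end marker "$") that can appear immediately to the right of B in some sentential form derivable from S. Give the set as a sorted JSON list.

Compute FIRST by fixpoint:
pass 1:
  A via A→a: +{a}
  B via B→A: +{a}
  B via B→b c: +{b}
  S via S→B: +{a,b}
  S: {a,b}  A: {a}  B: {a,b}
pass 2:
  A via A→B a: +{b}
  S: {a,b}  A: {a,b}  B: {a,b}
pass 3: (stable)
  S: {a,b}  A: {a,b}  B: {a,b}

FOLLOW iteration:
FOLLOW(S) := {$}
[1]
  A→B a: FOLLOW(B) ⊇ FIRST(a) = {a}; new: +{a}
  B→A: FOLLOW(A) ⊇ FOLLOW(B) ⊇ {a}; new: +{a}
  S→B: FOLLOW(B) ⊇ FOLLOW(S) ⊇ {$}; new: +{$}
  FOLLOW[S]={$}  FOLLOW[A]={a}  FOLLOW[B]={$,a}
[2]
  B→A: FOLLOW(A) ⊇ FOLLOW(B) ⊇ {$,a}; new: +{$}
  FOLLOW[S]={$}  FOLLOW[A]={$,a}  FOLLOW[B]={$,a}
[3] done
  FOLLOW[S]={$}  FOLLOW[A]={$,a}  FOLLOW[B]={$,a}

FOLLOW(B) = ["$", "a"]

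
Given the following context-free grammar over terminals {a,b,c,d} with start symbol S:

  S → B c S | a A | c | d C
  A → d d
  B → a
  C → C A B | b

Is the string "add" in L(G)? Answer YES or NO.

Convert to CNF:
  S -> B X4 | T0 C | T2 A | c
  A -> T0 T0
  B -> a
  C -> C X3 | b
  T0 -> d
  T1 -> c
  T2 -> a
  X3 -> A B
  X4 -> T1 S

CYK table (by increasing span):
  cell(0,0) a: {B,T2}  orig:{B}
  cell(1,1) d: {T0}  orig:{}
  cell(2,2) d: {T0}  orig:{}
  cell(0,1) ad: ∅
  cell(1,2) dd: {A}
  cell(0,2) add: {S}

S ∈ T[0,2] ⇒ YES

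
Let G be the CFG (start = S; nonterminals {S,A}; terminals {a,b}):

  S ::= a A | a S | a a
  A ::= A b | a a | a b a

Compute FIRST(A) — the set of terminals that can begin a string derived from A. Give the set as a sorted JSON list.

Compute FIRST by fixpoint:
iter 1:
  A via A→a a: +{a}
  S via S→a A: +{a}
  S: {a}  A: {a}
iter 2: done
  S: {a}  A: {a}

FIRST(A) = ["a"]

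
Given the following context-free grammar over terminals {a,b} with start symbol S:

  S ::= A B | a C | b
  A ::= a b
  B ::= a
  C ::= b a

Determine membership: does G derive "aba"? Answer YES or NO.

Convert to CNF:
  S -> A B | T0 C | b
  A -> T0 T1
  B -> a
  C -> T1 T0
  T0 -> a
  T1 -> b

CYK fill:
  cell(0,0) a: {B,T0}  orig:{B}
  cell(1,1) b: {S,T1}  orig:{S}
  cell(2,2) a: {B,T0}  orig:{B}
  cell(0,1) ab: {A}
  cell(1,2) ba: {C}
  cell(0,2) aba: {S}

S ∈ T[0,2] ⇒ YES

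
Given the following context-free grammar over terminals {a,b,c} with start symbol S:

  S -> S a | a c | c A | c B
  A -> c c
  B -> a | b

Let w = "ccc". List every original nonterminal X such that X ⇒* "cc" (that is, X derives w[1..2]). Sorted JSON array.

Convert to CNF:
  S -> S T1 | T0 A | T0 B | T1 T0
  A -> T0 T0
  B -> a | b
  T0 -> c
  T1 -> a

Fill CYK table bottom-up (cells [i..j] with 1 ≤ i ≤ j ≤ 2 only):
  cell(1,1) c: {T0}  orig:{}
  cell(2,2) c: {T0}  orig:{}
  cell(1,2) cc: {A}

Original NTs in T[1,2] deriving "cc": ["A"]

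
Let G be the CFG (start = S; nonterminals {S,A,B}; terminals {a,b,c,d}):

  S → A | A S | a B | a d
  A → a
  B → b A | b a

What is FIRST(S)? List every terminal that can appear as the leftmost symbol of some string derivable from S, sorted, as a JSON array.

FIRST iteration:
iter 1:
  A via A→a: +{a}
  B via B→b A: +{b}
  S via S→A: +{a}
  FIRST[S]={a}  FIRST[A]={a}  FIRST[B]={b}
iter 2: — fixpoint
  FIRST[S]={a}  FIRST[A]={a}  FIRST[B]={b}

FIRST(S) = ["a"]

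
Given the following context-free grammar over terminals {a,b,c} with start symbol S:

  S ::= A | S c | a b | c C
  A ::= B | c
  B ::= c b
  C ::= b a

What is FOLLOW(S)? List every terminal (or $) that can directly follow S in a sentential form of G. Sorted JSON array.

FIRST sets, iterate to fixpoint:
[1]
  A via A→c: +{c}
  B via B→c b: +{c}
  C via C→b a: +{b}
  S via S→A: +{c}
  S via S→a b: +{a}
  FIRST[S]={a,c}  FIRST[A]={c}  FIRST[B]={c}  FIRST[C]={b}
[2] (stable)
  FIRST[S]={a,c}  FIRST[A]={c}  FIRST[B]={c}  FIRST[C]={b}

Compute FOLLOW by fixpoint:
seed FOLLOW(S) with $
[1]
  S→A: FOLLOW(A) ⊇ FOLLOW(S) ⊇ {$}; new: +{$}
  S→S c: FOLLOW(S) ⊇ FIRST(c) = {c}; new: +{c}
  S→c C: FOLLOW(C) ⊇ FOLLOW(S) ⊇ {$,c}; new: +{$,c}
  FOLLOW[S]={$,c}  FOLLOW[A]={$}  FOLLOW[B]={}  FOLLOW[C]={$,c}
[2]
  A→B: FOLLOW(B) ⊇ FOLLOW(A) ⊇ {$}; new: +{$}
  S→A: FOLLOW(A) ⊇ FOLLOW(S) ⊇ {$,c}; new: +{c}
  FOLLOW[S]={$,c}  FOLLOW[A]={$,c}  FOLLOW[B]={$}  FOLLOW[C]={$,c}
[3]
  A→B: FOLLOW(B) ⊇ FOLLOW(A) ⊇ {$,c}; new: +{c}
  FOLLOW[S]={$,c}  FOLLOW[A]={$,c}  FOLLOW[B]={$,c}  FOLLOW[C]={$,c}
[4] (no change)
  FOLLOW[S]={$,c}  FOLLOW[A]={$,c}  FOLLOW[B]={$,c}  FOLLOW[C]={$,c}

FOLLOW(S) = ["$", "c"]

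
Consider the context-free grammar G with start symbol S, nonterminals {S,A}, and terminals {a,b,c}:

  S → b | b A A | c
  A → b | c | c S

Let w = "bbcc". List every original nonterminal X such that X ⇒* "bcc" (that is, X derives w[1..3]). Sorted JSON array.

CNF form of G:
  S -> T1 X2 | b | c
  A -> T0 S | b | c
  T0 -> c
  T1 -> b
  X2 -> A A

CYK fill — only the sub-triangle for w[1..3]:
  cell(1,1) b: {A,S,T1}  orig:{A,S}
  cell(2,2) c: {A,S,T0}  orig:{A,S}
  cell(3,3) c: {A,S,T0}  orig:{A,S}
  cell(1,2) bc: {X2}  orig:{}
  cell(2,3) cc: {A,X2}  orig:{A}
  cell(1,3) bcc: {S,X2}  orig:{S}

Original NTs in T[1,3] deriving "bcc": ["S"]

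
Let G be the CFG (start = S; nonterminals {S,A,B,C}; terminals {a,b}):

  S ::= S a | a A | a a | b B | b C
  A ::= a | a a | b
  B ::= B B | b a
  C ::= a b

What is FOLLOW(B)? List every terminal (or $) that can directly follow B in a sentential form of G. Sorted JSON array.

FIRST iteration:
[1]
  A via A→a: +{a}
  A via A→b: +{b}
  B via B→b a: +{b}
  C via C→a b: +{a}
  S via S→a A: +{a}
  S via S→b B: +{b}
  FIRST[S]={a,b}  FIRST[A]={a,b}  FIRST[B]={b}  FIRST[C]={a}
[2] (no change)
  FIRST[S]={a,b}  FIRST[A]={a,b}  FIRST[B]={b}  FIRST[C]={a}

FOLLOW sets:
FOLLOW(S) := {$}
round 1:
  B→B B: FOLLOW(B) ⊇ FIRST(B) = {b}; new: +{b}
  S→S a: FOLLOW(S) ⊇ FIRST(a) = {a}; new: +{a}
  S→a A: FOLLOW(A) ⊇ FOLLOW(S) ⊇ {$,a}; new: +{$,a}
  S→b B: FOLLOW(B) ⊇ FOLLOW(S) ⊇ {$,a}; new: +{$,a}
  S→b C: FOLLOW(C) ⊇ FOLLOW(S) ⊇ {$,a}; new: +{$,a}
  FOLLOW(S)={$,a}  FOLLOW(A)={$,a}  FOLLOW(B)={$,a,b}  FOLLOW(C)={$,a}
round 2: (stable)
  FOLLOW(S)={$,a}  FOLLOW(A)={$,a}  FOLLOW(B)={$,a,b}  FOLLOW(C)={$,a}

FOLLOW(B) = ["$", "a", "b"]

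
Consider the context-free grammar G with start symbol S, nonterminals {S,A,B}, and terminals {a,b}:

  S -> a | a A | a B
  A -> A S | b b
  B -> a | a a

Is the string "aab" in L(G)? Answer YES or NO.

Convert to CNF:
  S -> T1 A | T1 B | a
  A -> A S | T0 T0
  B -> T1 T1 | a
  T0 -> b
  T1 -> a

Fill CYK table bottom-up:
  [0..0]={B,S,T1}  "a"  orig:{B,S}
  [1..1]={B,S,T1}  "a"  orig:{B,S}
  [2..2]={T0}  "b"  orig:{}
  [0..1]={B,S}  "aa"
  [1..2]=∅  "ab"
  [0..2]=∅  "aab"

S ∉ T[0,2] ⇒ NO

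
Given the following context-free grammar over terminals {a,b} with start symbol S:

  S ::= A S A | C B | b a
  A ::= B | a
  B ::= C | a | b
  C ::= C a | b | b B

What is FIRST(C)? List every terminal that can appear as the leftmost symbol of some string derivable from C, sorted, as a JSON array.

FIRST sets, iterate to fixpoint:
[1]
  A via A→a: +{a}
  B via B→a: +{a}
  B via B→b: +{b}
  C via C→b: +{b}
  S via S→A S A: +{a}
  S via S→C B: +{b}
  FIRST[S]={a,b}  FIRST[A]={a}  FIRST[B]={a,b}  FIRST[C]={b}
[2]
  A via A→B: +{b}
  FIRST[S]={a,b}  FIRST[A]={a,b}  FIRST[B]={a,b}  FIRST[C]={b}
[3] — fixpoint
  FIRST[S]={a,b}  FIRST[A]={a,b}  FIRST[B]={a,b}  FIRST[C]={b}

FIRST(C) = ["b"]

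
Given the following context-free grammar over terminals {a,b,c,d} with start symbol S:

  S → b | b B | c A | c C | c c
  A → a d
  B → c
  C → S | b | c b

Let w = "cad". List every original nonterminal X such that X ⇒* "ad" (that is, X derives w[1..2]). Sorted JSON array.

Convert to CNF:
  S -> T2 B | T3 A | T3 C | T3 T3 | b
  A -> T0 T1
  B -> c
  C -> T2 B | T3 A | T3 C | T3 T2 | T3 T3 | b
  T0 -> a
  T1 -> d
  T2 -> b
  T3 -> c

Fill CYK table bottom-up (cells [i..j] with 1 ≤ i ≤ j ≤ 2 only):
  cell(1,1) a: {T0}  orig:{}
  cell(2,2) d: {T1}  orig:{}
  cell(1,2) ad: {A}

Original NTs in T[1,2] deriving "ad": ["A"]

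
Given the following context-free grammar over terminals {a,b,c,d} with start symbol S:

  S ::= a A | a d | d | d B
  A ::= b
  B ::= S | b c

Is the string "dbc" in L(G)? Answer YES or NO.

Convert to CNF:
  S -> T0 A | T0 T1 | T1 B | d
  A -> b
  B -> T0 A | T0 T1 | T1 B | T2 T3 | d
  T0 -> a
  T1 -> d
  T2 -> b
  T3 -> c

CYK table (by increasing span):
  [0..0]={B,S,T1}  "d"  orig:{B,S}
  [1..1]={A,T2}  "b"  orig:{A}
  [2..2]={T3}  "c"  orig:{}
  [0..1]=∅  "db"
  [1..2]={B}  "bc"
  [0..2]={B,S}  "dbc"

S ∈ T[0,2] ⇒ YES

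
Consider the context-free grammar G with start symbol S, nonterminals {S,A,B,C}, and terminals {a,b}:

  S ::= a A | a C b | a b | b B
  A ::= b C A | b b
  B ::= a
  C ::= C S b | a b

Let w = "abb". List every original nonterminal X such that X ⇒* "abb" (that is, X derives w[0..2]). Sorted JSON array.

CNF form of G:
  S -> T0 B | T1 A | T1 T0 | T1 X4
  A -> T0 T0 | T0 X2
  B -> a
  C -> C X3 | T1 T0
  T0 -> b
  T1 -> a
  X2 -> C A
  X3 -> S T0
  X4 -> C T0

Fill CYK table bottom-up (cells [i..j] with 0 ≤ i ≤ j ≤ 2 only):
  T[0,0] 'a' = {B,T1}  orig:{B}
  T[1,1] 'b' = {T0}  orig:{}
  T[2,2] 'b' = {T0}  orig:{}
  T[0,1] 'ab' = {C,S}
  T[1,2] 'bb' = {A}
  T[0,2] 'abb' = {S,X3,X4}  orig:{S}

Original NTs in T[0,2] deriving "abb": ["S"]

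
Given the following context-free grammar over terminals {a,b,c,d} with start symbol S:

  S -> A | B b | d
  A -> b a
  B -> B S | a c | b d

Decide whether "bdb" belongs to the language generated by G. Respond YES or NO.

CNF form of G:
  S -> B T0 | T0 T1 | d
  A -> T0 T1
  B -> B S | T0 T3 | T1 T2
  T0 -> b
  T1 -> a
  T2 -> c
  T3 -> d

CYK fill:
  cell(0,0) b: {T0}  orig:{}
  cell(1,1) d: {S,T3}  orig:{S}
  cell(2,2) b: {T0}  orig:{}
  cell(0,1) bd: {B}
  cell(1,2) db: ∅
  cell(0,2) bdb: {S}

S ∈ T[0,2] ⇒ YES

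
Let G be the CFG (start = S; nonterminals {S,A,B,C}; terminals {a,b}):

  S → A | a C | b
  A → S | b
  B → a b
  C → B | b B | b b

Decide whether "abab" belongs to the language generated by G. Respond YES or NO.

Convert to CNF:
  S -> T0 C | b
  A -> T0 C | b
  B -> T0 T1
  C -> T0 T1 | T1 B | T1 T1
  T0 -> a
  T1 -> b

CYK table (by increasing span):
  cell(0,0) a: {T0}  orig:{}
  cell(1,1) b: {A,S,T1}  orig:{A,S}
  cell(2,2) a: {T0}  orig:{}
  cell(3,3) b: {A,S,T1}  orig:{A,S}
  cell(0,1) ab: {B,C}
  cell(1,2) ba: ∅
  cell(2,3) ab: {B,C}
  cell(0,2) aba: ∅
  cell(1,3) bab: {C}
  cell(0,3) abab: {A,S}

S ∈ T[0,3] ⇒ YES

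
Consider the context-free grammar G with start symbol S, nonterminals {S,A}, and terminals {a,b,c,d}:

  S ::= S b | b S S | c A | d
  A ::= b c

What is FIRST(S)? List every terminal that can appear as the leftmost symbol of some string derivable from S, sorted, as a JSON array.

Compute FIRST by fixpoint:
pass 1:
  A via A→b c: +{b}
  S via S→b S S: +{b}
  S via S→c A: +{c}
  S via S→d: +{d}
  S: {b,c,d}  A: {b}
pass 2: (no change)
  S: {b,c,d}  A: {b}

FIRST(S) = ["b", "c", "d"]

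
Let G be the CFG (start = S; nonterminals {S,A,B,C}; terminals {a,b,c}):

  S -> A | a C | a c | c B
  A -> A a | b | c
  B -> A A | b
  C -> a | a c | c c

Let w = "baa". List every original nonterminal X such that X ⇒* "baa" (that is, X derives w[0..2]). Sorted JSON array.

CNF form of G:
  S -> A T0 | T0 C | T0 T1 | T1 B | b | c
  A -> A T0 | b | c
  B -> A A | b
  C -> T0 T1 | T1 T1 | a
  T0 -> a
  T1 -> c

Fill CYK table bottom-up (cells [i..j] with 0 ≤ i ≤ j ≤ 2 only):
  T[0,0] 'b' = {A,B,S}
  T[1,1] 'a' = {C,T0}  orig:{C}
  T[2,2] 'a' = {C,T0}  orig:{C}
  T[0,1] 'ba' = {A,S}
  T[1,2] 'aa' = {S}
  T[0,2] 'baa' = {A,S}

Original NTs in T[0,2] deriving "baa": ["A", "S"]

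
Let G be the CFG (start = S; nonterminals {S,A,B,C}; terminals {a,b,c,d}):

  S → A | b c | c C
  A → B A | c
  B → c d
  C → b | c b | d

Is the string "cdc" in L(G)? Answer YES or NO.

CNF form of G:
  S -> B A | T0 C | T2 T0 | c
  A -> B A | c
  B -> T0 T1
  C -> T0 T2 | b | d
  T0 -> c
  T1 -> d
  T2 -> b

CYK fill:
  cell(0,0) c: {A,S,T0}  orig:{A,S}
  cell(1,1) d: {C,T1}  orig:{C}
  cell(2,2) c: {A,S,T0}  orig:{A,S}
  cell(0,1) cd: {B,S}
  cell(1,2) dc: ∅
  cell(0,2) cdc: {A,S}

S ∈ T[0,2] ⇒ YES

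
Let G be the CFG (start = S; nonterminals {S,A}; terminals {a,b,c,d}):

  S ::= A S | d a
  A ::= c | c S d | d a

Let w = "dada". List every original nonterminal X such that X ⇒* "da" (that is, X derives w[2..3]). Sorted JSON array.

Convert to CNF:
  S -> A S | T1 T2
  A -> T0 X3 | T1 T2 | c
  T0 -> c
  T1 -> d
  T2 -> a
  X3 -> S T1

CYK fill (cells [i..j] with 2 ≤ i ≤ j ≤ 3 only):
  [2..2]={T1}  "d"  orig:{}
  [3..3]={T2}  "a"  orig:{}
  [2..3]={A,S}  "da"

Original NTs in T[2,3] deriving "da": ["A", "S"]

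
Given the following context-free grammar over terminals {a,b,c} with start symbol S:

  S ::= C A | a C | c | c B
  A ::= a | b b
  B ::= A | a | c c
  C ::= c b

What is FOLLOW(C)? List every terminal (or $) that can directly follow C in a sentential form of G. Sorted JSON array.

Compute FIRST by fixpoint:
[1]
  A via A→a: +{a}
  A via A→b b: +{b}
  B via B→A: +{a,b}
  B via B→c c: +{c}
  C via C→c b: +{c}
  S via S→C A: +{c}
  S via S→a C: +{a}
  FIRST(S)={a,c}  FIRST(A)={a,b}  FIRST(B)={a,b,c}  FIRST(C)={c}
[2] (no change)
  FIRST(S)={a,c}  FIRST(A)={a,b}  FIRST(B)={a,b,c}  FIRST(C)={c}

Compute FOLLOW by fixpoint:
initialize: $ ∈ FOLLOW(S)
pass 1:
  S→C A: FOLLOW(C) ⊇ FIRST(A) = {a,b}; new: +{a,b}
  S→C A: FOLLOW(A) ⊇ FOLLOW(S) ⊇ {$}; new: +{$}
  S→a C: FOLLOW(C) ⊇ FOLLOW(S) ⊇ {$}; new: +{$}
  S→c B: FOLLOW(B) ⊇ FOLLOW(S) ⊇ {$}; new: +{$}
  FOLLOW[S]={$}  FOLLOW[A]={$}  FOLLOW[B]={$}  FOLLOW[C]={$,a,b}
pass 2: — fixpoint
  FOLLOW[S]={$}  FOLLOW[A]={$}  FOLLOW[B]={$}  FOLLOW[C]={$,a,b}

FOLLOW(C) = ["$", "a", "b"]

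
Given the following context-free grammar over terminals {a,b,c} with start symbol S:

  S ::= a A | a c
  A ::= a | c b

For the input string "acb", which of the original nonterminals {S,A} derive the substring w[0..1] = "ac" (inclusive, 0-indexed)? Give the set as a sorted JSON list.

Convert to CNF:
  S -> T2 A | T2 T0
  A -> T0 T1 | a
  T0 -> c
  T1 -> b
  T2 -> a

Fill CYK table bottom-up — only the sub-triangle for w[0..1]:
  cell(0,0) a: {A,T2}  orig:{A}
  cell(1,1) c: {T0}  orig:{}
  cell(0,1) ac: {S}

Original NTs in T[0,1] deriving "ac": ["S"]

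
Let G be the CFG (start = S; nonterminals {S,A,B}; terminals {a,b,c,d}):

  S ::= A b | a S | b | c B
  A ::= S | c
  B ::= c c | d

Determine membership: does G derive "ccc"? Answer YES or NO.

Convert to CNF:
  S -> A T0 | T1 S | T2 B | b
  A -> A T0 | T1 S | T2 B | b | c
  B -> T2 T2 | d
  T0 -> b
  T1 -> a
  T2 -> c

CYK table (by increasing span):
  [0..0]={A,T2}  "c"  orig:{A}
  [1..1]={A,T2}  "c"  orig:{A}
  [2..2]={A,T2}  "c"  orig:{A}
  [0..1]={B}  "cc"
  [1..2]={B}  "cc"
  [0..2]={A,S}  "ccc"

S ∈ T[0,2] ⇒ YES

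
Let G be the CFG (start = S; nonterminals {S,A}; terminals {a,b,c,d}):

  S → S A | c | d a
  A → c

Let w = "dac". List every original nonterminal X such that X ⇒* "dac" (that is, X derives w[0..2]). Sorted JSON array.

Convert to CNF:
  S -> S A | T0 T1 | c
  A -> c
  T0 -> d
  T1 -> a

CYK fill — only the sub-triangle for w[0..2]:
  T[0,0] 'd' = {T0}  orig:{}
  T[1,1] 'a' = {T1}  orig:{}
  T[2,2] 'c' = {A,S}
  T[0,1] 'da' = {S}
  T[1,2] 'ac' = ∅
  T[0,2] 'dac' = {S}

Original NTs in T[0,2] deriving "dac": ["S"]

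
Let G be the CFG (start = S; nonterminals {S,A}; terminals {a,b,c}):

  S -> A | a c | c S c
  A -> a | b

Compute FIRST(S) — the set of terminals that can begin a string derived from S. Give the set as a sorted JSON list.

Compute FIRST by fixpoint:
[1]
  A via A→a: +{a}
  A via A→b: +{b}
  S via S→A: +{a,b}
  S via S→c S c: +{c}
  FIRST[S]={a,b,c}  FIRST[A]={a,b}
[2] (no change)
  FIRST[S]={a,b,c}  FIRST[A]={a,b}

FIRST(S) = ["a", "b", "c"]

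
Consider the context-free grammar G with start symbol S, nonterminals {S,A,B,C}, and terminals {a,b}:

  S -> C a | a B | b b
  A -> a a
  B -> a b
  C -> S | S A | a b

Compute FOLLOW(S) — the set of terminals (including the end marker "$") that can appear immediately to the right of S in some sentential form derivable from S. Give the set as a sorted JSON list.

FIRST iteration:
iter 1:
  A via A→a a: +{a}
  B via B→a b: +{a}
  C via C→a b: +{a}
  S via S→C a: +{a}
  S via S→b b: +{b}
  FIRST(S)={a,b}  FIRST(A)={a}  FIRST(B)={a}  FIRST(C)={a}
iter 2:
  C via C→S: +{b}
  FIRST(S)={a,b}  FIRST(A)={a}  FIRST(B)={a}  FIRST(C)={a,b}
iter 3: (stable)
  FIRST(S)={a,b}  FIRST(A)={a}  FIRST(B)={a}  FIRST(C)={a,b}

FOLLOW sets:
initialize: $ ∈ FOLLOW(S)
pass 1:
  C→S A: FOLLOW(S) ⊇ FIRST(A) = {a}; new: +{a}
  S→C a: FOLLOW(C) ⊇ FIRST(a) = {a}; new: +{a}
  S→a B: FOLLOW(B) ⊇ FOLLOW(S) ⊇ {$,a}; new: +{$,a}
  S: {$,a}  A: {}  B: {$,a}  C: {a}
pass 2:
  C→S A: FOLLOW(A) ⊇ FOLLOW(C) ⊇ {a}; new: +{a}
  S: {$,a}  A: {a}  B: {$,a}  C: {a}
pass 3: — fixpoint
  S: {$,a}  A: {a}  B: {$,a}  C: {a}

FOLLOW(S) = ["$", "a"]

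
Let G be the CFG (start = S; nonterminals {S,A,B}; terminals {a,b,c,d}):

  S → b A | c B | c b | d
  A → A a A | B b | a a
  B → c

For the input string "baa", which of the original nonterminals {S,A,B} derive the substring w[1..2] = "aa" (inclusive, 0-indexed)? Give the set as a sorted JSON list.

Convert to CNF:
  S -> T1 A | T2 B | T2 T1 | d
  A -> A X3 | B T1 | T0 T0
  B -> c
  T0 -> a
  T1 -> b
  T2 -> c
  X3 -> T0 A

CYK fill (cells [i..j] with 1 ≤ i ≤ j ≤ 2 only):
  [1..1]={T0}  "a"  orig:{}
  [2..2]={T0}  "a"  orig:{}
  [1..2]={A}  "aa"

Original NTs in T[1,2] deriving "aa": ["A"]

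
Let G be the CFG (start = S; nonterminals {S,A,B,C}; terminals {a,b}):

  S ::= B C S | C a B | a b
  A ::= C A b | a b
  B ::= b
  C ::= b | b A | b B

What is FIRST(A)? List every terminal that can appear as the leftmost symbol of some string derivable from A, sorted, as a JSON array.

FIRST iteration:
iter 1:
  A via A→a b: +{a}
  B via B→b: +{b}
  C via C→b: +{b}
  S via S→B C S: +{b}
  S via S→a b: +{a}
  FIRST[S]={a,b}  FIRST[A]={a}  FIRST[B]={b}  FIRST[C]={b}
iter 2:
  A via A→C A b: +{b}
  FIRST[S]={a,b}  FIRST[A]={a,b}  FIRST[B]={b}  FIRST[C]={b}
iter 3: (no change)
  FIRST[S]={a,b}  FIRST[A]={a,b}  FIRST[B]={b}  FIRST[C]={b}

FIRST(A) = ["a", "b"]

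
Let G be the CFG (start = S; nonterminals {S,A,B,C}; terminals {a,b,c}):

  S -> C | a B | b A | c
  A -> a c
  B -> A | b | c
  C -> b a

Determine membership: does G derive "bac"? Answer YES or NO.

CNF form of G:
  S -> T0 B | T2 A | T2 T0 | c
  A -> T0 T1
  B -> T0 T1 | b | c
  C -> T2 T0
  T0 -> a
  T1 -> c
  T2 -> b

CYK fill:
  T[0,0] 'b' = {B,T2}  orig:{B}
  T[1,1] 'a' = {T0}  orig:{}
  T[2,2] 'c' = {B,S,T1}  orig:{B,S}
  T[0,1] 'ba' = {C,S}
  T[1,2] 'ac' = {A,B,S}
  T[0,2] 'bac' = {S}

S ∈ T[0,2] ⇒ YES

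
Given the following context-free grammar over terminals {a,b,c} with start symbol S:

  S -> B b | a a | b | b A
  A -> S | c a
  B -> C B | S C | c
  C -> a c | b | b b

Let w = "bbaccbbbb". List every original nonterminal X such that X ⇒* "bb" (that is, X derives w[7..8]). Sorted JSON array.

CNF form of G:
  S -> B T0 | T0 A | T1 T1 | b
  A -> B T0 | T0 A | T1 T1 | T2 T1 | b
  B -> C B | S C | c
  C -> T0 T0 | T1 T2 | b
  T0 -> b
  T1 -> a
  T2 -> c

CYK table (by increasing span) (cells [i..j] with 7 ≤ i ≤ j ≤ 8 only):
  T[7,7] 'b' = {A,C,S,T0}  orig:{A,C,S}
  T[8,8] 'b' = {A,C,S,T0}  orig:{A,C,S}
  T[7,8] 'bb' = {A,B,C,S}

Original NTs in T[7,8] deriving "bb": ["A", "B", "C", "S"]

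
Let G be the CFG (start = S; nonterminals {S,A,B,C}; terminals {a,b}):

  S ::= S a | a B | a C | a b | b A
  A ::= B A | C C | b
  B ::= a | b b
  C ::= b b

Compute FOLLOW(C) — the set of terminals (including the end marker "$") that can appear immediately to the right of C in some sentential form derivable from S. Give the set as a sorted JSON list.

FIRST sets, iterate to fixpoint:
[1]
  A via A→b: +{b}
  B via B→a: +{a}
  B via B→b b: +{b}
  C via C→b b: +{b}
  S via S→a B: +{a}
  S via S→b A: +{b}
  FIRST[S]={a,b}  FIRST[A]={b}  FIRST[B]={a,b}  FIRST[C]={b}
[2]
  A via A→B A: +{a}
  FIRST[S]={a,b}  FIRST[A]={a,b}  FIRST[B]={a,b}  FIRST[C]={b}
[3] (stable)
  FIRST[S]={a,b}  FIRST[A]={a,b}  FIRST[B]={a,b}  FIRST[C]={b}

FOLLOW iteration:
initialize: $ ∈ FOLLOW(S)
pass 1:
  A→B A: FOLLOW(B) ⊇ FIRST(A) = {a,b}; new: +{a,b}
  A→C C: FOLLOW(C) ⊇ FIRST(C) = {b}; new: +{b}
  S→S a: FOLLOW(S) ⊇ FIRST(a) = {a}; new: +{a}
  S→a B: FOLLOW(B) ⊇ FOLLOW(S) ⊇ {$,a}; new: +{$}
  S→a C: FOLLOW(C) ⊇ FOLLOW(S) ⊇ {$,a}; new: +{$,a}
  S→b A: FOLLOW(A) ⊇ FOLLOW(S) ⊇ {$,a}; new: +{$,a}
  FOLLOW(S)={$,a}  FOLLOW(A)={$,a}  FOLLOW(B)={$,a,b}  FOLLOW(C)={$,a,b}
pass 2: done
  FOLLOW(S)={$,a}  FOLLOW(A)={$,a}  FOLLOW(B)={$,a,b}  FOLLOW(C)={$,a,b}

FOLLOW(C) = ["$", "a", "b"]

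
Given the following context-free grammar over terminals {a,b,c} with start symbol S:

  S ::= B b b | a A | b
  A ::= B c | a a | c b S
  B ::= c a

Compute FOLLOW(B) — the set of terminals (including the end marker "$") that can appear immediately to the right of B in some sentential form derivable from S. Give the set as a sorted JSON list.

Compute FIRST by fixpoint:
iter 1:
  A via A→a a: +{a}
  A via A→c b S: +{c}
  B via B→c a: +{c}
  S via S→B b b: +{c}
  S via S→a A: +{a}
  S via S→b: +{b}
  S: {a,b,c}  A: {a,c}  B: {c}
iter 2: (no change)
  S: {a,b,c}  A: {a,c}  B: {c}

FOLLOW iteration:
initialize: $ ∈ FOLLOW(S)
pass 1:
  A→B c: FOLLOW(B) ⊇ FIRST(c) = {c}; new: +{c}
  S→B b b: FOLLOW(B) ⊇ FIRST(b) = {b}; new: +{b}
  S→a A: FOLLOW(A) ⊇ FOLLOW(S) ⊇ {$}; new: +{$}
  FOLLOW(S)={$}  FOLLOW(A)={$}  FOLLOW(B)={b,c}
pass 2: done
  FOLLOW(S)={$}  FOLLOW(A)={$}  FOLLOW(B)={b,c}

FOLLOW(B) = ["b", "c"]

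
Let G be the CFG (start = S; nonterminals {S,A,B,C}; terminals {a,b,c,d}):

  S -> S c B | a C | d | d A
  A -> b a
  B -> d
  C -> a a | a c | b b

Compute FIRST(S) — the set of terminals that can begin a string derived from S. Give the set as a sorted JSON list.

Compute FIRST by fixpoint:
pass 1:
  A via A→b a: +{b}
  B via B→d: +{d}
  C via C→a a: +{a}
  C via C→b b: +{b}
  S via S→a C: +{a}
  S via S→d: +{d}
  FIRST(S)={a,d}  FIRST(A)={b}  FIRST(B)={d}  FIRST(C)={a,b}
pass 2: done
  FIRST(S)={a,d}  FIRST(A)={b}  FIRST(B)={d}  FIRST(C)={a,b}

FIRST(S) = ["a", "d"]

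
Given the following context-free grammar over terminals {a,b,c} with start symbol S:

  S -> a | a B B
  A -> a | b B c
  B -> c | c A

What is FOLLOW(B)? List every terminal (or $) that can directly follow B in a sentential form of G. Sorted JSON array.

FIRST sets, iterate to fixpoint:
[1]
  A via A→a: +{a}
  A via A→b B c: +{b}
  B via B→c: +{c}
  S via S→a: +{a}
  S: {a}  A: {a,b}  B: {c}
[2] — fixpoint
  S: {a}  A: {a,b}  B: {c}

Compute FOLLOW by fixpoint:
initialize: $ ∈ FOLLOW(S)
pass 1:
  A→b B c: FOLLOW(B) ⊇ FIRST(c) = {c}; new: +{c}
  B→c A: FOLLOW(A) ⊇ FOLLOW(B) ⊇ {c}; new: +{c}
  S→a B B: FOLLOW(B) ⊇ FOLLOW(S) ⊇ {$}; new: +{$}
  S: {$}  A: {c}  B: {$,c}
pass 2:
  B→c A: FOLLOW(A) ⊇ FOLLOW(B) ⊇ {$,c}; new: +{$}
  S: {$}  A: {$,c}  B: {$,c}
pass 3: (stable)
  S: {$}  A: {$,c}  B: {$,c}

FOLLOW(B) = ["$", "c"]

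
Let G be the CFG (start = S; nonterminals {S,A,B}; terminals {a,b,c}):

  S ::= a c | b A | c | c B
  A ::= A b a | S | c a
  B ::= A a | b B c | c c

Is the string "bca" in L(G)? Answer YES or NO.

CNF form of G:
  S -> T0 A | T1 T2 | T2 B | c
  A -> A X3 | T0 A | T1 T2 | T2 B | T2 T1 | c
  B -> A T1 | T0 X4 | T2 T2
  T0 -> b
  T1 -> a
  T2 -> c
  X3 -> T0 T1
  X4 -> B T2

CYK fill:
  cell(0,0) b: {T0}  orig:{}
  cell(1,1) c: {A,S,T2}  orig:{A,S}
  cell(2,2) a: {T1}  orig:{}
  cell(0,1) bc: {A,S}
  cell(1,2) ca: {A,B}
  cell(0,2) bca: {A,B,S}

S ∈ T[0,2] ⇒ YES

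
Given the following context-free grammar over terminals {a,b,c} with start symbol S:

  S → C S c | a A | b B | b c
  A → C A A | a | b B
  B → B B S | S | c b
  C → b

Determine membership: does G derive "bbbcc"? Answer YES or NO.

CNF form of G:
  S -> C X6 | T0 B | T0 T1 | T2 A
  A -> C X3 | T0 B | a
  B -> B X4 | C X5 | T0 B | T0 T1 | T1 T0 | T2 A
  C -> b
  T0 -> b
  T1 -> c
  T2 -> a
  X3 -> A A
  X4 -> B S
  X5 -> S T1
  X6 -> S T1

CYK table (by increasing span):
  T[0,0] 'b' = {C,T0}  orig:{C}
  T[1,1] 'b' = {C,T0}  orig:{C}
  T[2,2] 'b' = {C,T0}  orig:{C}
  T[3,3] 'c' = {T1}  orig:{}
  T[4,4] 'c' = {T1}  orig:{}
  T[0,1] 'bb' = ∅
  T[1,2] 'bb' = ∅
  T[2,3] 'bc' = {B,S}
  T[3,4] 'cc' = ∅
  T[0,2] 'bbb' = ∅
  T[1,3] 'bbc' = {A,B,S}
  T[2,4] 'bcc' = {X5,X6}  orig:{}
  T[0,3] 'bbbc' = {A,B,S}
  T[1,4] 'bbcc' = {B,S,X5,X6}  orig:{B,S}
  T[0,4] 'bbbcc' = {A,B,S,X5,X6}  orig:{A,B,S}

S ∈ T[0,4] ⇒ YES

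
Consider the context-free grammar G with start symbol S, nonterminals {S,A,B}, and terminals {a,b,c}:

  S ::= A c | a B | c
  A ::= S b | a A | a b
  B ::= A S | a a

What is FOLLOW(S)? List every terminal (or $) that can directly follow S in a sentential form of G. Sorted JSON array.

FIRST iteration:
[1]
  A via A→a A: +{a}
  B via B→A S: +{a}
  S via S→A c: +{a}
  S via S→c: +{c}
  S: {a,c}  A: {a}  B: {a}
[2]
  A via A→S b: +{c}
  B via B→A S: +{c}
  S: {a,c}  A: {a,c}  B: {a,c}
[3] (stable)
  S: {a,c}  A: {a,c}  B: {a,c}

Compute FOLLOW by fixpoint:
seed FOLLOW(S) with $
iter 1:
  A→S b: FOLLOW(S) ⊇ FIRST(b) = {b}; new: +{b}
  B→A S: FOLLOW(A) ⊇ FIRST(S) = {a,c}; new: +{a,c}
  S→a B: FOLLOW(B) ⊇ FOLLOW(S) ⊇ {$,b}; new: +{$,b}
  FOLLOW[S]={$,b}  FOLLOW[A]={a,c}  FOLLOW[B]={$,b}
iter 2: (stable)
  FOLLOW[S]={$,b}  FOLLOW[A]={a,c}  FOLLOW[B]={$,b}

FOLLOW(S) = ["$", "b"]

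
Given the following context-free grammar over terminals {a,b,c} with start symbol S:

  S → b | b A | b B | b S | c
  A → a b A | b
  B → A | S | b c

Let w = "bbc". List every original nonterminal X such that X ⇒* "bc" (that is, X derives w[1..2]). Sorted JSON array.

CNF form of G:
  S -> T1 A | T1 B | T1 S | b | c
  A -> T0 X3 | b
  B -> T0 X4 | T1 A | T1 B | T1 S | T1 T2 | b | c
  T0 -> a
  T1 -> b
  T2 -> c
  X3 -> T1 A
  X4 -> T1 A

Fill CYK table bottom-up, restricted to cells inside w[1..2]:
  [1..1]={A,B,S,T1}  "b"  orig:{A,B,S}
  [2..2]={B,S,T2}  "c"  orig:{B,S}
  [1..2]={B,S}  "bc"

Original NTs in T[1,2] deriving "bc": ["B", "S"]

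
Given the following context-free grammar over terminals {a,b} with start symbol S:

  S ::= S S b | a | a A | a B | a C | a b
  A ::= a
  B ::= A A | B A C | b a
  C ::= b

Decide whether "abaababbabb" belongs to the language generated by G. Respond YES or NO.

Convert to CNF:
  S -> S X3 | T1 A | T1 B | T1 C | T1 T0 | a
  A -> a
  B -> A A | B X2 | T0 T1
  C -> b
  T0 -> b
  T1 -> a
  X2 -> A C
  X3 -> S T0

CYK table (by increasing span):
  T[0,0] 'a' = {A,S,T1}  orig:{A,S}
  T[1,1] 'b' = {C,T0}  orig:{C}
  T[2,2] 'a' = {A,S,T1}  orig:{A,S}
  T[3,3] 'a' = {A,S,T1}  orig:{A,S}
  T[4,4] 'b' = {C,T0}  orig:{C}
  T[5,5] 'a' = {A,S,T1}  orig:{A,S}
  T[6,6] 'b' = {C,T0}  orig:{C}
  T[7,7] 'b' = {C,T0}  orig:{C}
  T[8,8] 'a' = {A,S,T1}  orig:{A,S}
  T[9,9] 'b' = {C,T0}  orig:{C}
  T[10,10] 'b' = {C,T0}  orig:{C}
  T[0,1] 'ab' = {S,X2,X3}  orig:{S}
  T[1,2] 'ba' = {B}
  T[2,3] 'aa' = {B,S}
  T[3,4] 'ab' = {S,X2,X3}  orig:{S}
  T[4,5] 'ba' = {B}
  T[5,6] 'ab' = {S,X2,X3}  orig:{S}
  T[6,7] 'bb' = ∅
  T[7,8] 'ba' = {B}
  T[8,9] 'ab' = {S,X2,X3}  orig:{S}
  T[9,10] 'bb' = ∅
  T[0,2] 'aba' = {S}
  T[1,3] 'baa' = ∅
  T[2,4] 'aab' = {S,X3}  orig:{S}
  T[3,5] 'aba' = {S}
  T[4,6] 'bab' = ∅
  T[5,7] 'abb' = {X3}  orig:{}
  T[6,8] 'bba' = ∅
  T[7,9] 'bab' = ∅
  T[8,10] 'abb' = {X3}  orig:{}
  T[0,3] 'abaa' = ∅
  T[1,4] 'baab' = {B}
  T[2,5] 'aaba' = ∅
  T[3,6] 'abab' = {S,X3}  orig:{S}
  T[4,7] 'babb' = ∅
  T[5,8] 'abba' = ∅
  T[6,9] 'bbab' = ∅
  T[7,10] 'babb' = ∅
  T[0,4] 'abaab' = {S}
  T[1,5] 'baaba' = ∅
  T[2,6] 'aabab' = {S}
  T[3,7] 'ababb' = {S,X3}  orig:{S}
  T[4,8] 'babba' = ∅
  T[5,9] 'abbab' = ∅
  T[6,10] 'bbabb' = ∅
  T[0,5] 'abaaba' = ∅
  T[1,6] 'baabab' = {B}
  T[2,7] 'aababb' = {S,X3}  orig:{S}
  T[3,8] 'ababba' = ∅
  T[4,9] 'babbab' = ∅
  T[5,10] 'abbabb' = ∅
  T[0,6] 'abaabab' = {S}
  T[1,7] 'baababb' = ∅
  T[2,8] 'aababba' = ∅
  T[3,9] 'ababbab' = {S}
  T[4,10] 'babbabb' = ∅
  T[0,7] 'abaababb' = {S,X3}  orig:{S}
  T[1,8] 'baababba' = ∅
  T[2,9] 'aababbab' = {S}
  T[3,10] 'ababbabb' = {S,X3}  orig:{S}
  T[0,8] 'abaababba' = ∅
  T[1,9] 'baababbab' = ∅
  T[2,10] 'aababbabb' = {S,X3}  orig:{S}
  T[0,9] 'abaababbab' = {S}
  T[1,10] 'baababbabb' = ∅
  T[0,10] 'abaababbabb' = {S,X3}  orig:{S}

S ∈ T[0,10] ⇒ YES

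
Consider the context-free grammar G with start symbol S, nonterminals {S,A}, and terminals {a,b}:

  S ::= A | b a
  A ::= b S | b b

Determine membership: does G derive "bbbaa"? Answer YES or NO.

Convert to CNF:
  S -> T0 S | T0 T0 | T0 T1
  A -> T0 S | T0 T0
  T0 -> b
  T1 -> a

Fill CYK table bottom-up:
  [0..0]={T0}  "b"  orig:{}
  [1..1]={T0}  "b"  orig:{}
  [2..2]={T0}  "b"  orig:{}
  [3..3]={T1}  "a"  orig:{}
  [4..4]={T1}  "a"  orig:{}
  [0..1]={A,S}  "bb"
  [1..2]={A,S}  "bb"
  [2..3]={S}  "ba"
  [3..4]=∅  "aa"
  [0..2]={A,S}  "bbb"
  [1..3]={A,S}  "bba"
  [2..4]=∅  "baa"
  [0..3]={A,S}  "bbba"
  [1..4]=∅  "bbaa"
  [0..4]=∅  "bbbaa"

S ∉ T[0,4] ⇒ NO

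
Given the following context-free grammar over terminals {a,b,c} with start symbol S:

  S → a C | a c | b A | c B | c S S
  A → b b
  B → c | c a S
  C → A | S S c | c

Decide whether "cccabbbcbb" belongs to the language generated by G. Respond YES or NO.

CNF form of G:
  S -> T0 A | T1 B | T1 X5 | T2 C | T2 T1
  A -> T0 T0
  B -> T1 X3 | c
  C -> S X4 | T0 T0 | c
  T0 -> b
  T1 -> c
  T2 -> a
  X3 -> T2 S
  X4 -> S T1
  X5 -> S S

CYK table (by increasing span):
  cell(0,0) c: {B,C,T1}  orig:{B,C}
  cell(1,1) c: {B,C,T1}  orig:{B,C}
  cell(2,2) c: {B,C,T1}  orig:{B,C}
  cell(3,3) a: {T2}  orig:{}
  cell(4,4) b: {T0}  orig:{}
  cell(5,5) b: {T0}  orig:{}
  cell(6,6) b: {T0}  orig:{}
  cell(7,7) c: {B,C,T1}  orig:{B,C}
  cell(8,8) b: {T0}  orig:{}
  cell(9,9) b: {T0}  orig:{}
  cell(0,1) cc: {S}
  cell(1,2) cc: {S}
  cell(2,3) ca: ∅
  cell(3,4) ab: ∅
  cell(4,5) bb: {A,C}
  cell(5,6) bb: {A,C}
  cell(6,7) bc: ∅
  cell(7,8) cb: ∅
  cell(8,9) bb: {A,C}
  cell(0,2) ccc: {X4}  orig:{}
  cell(1,3) cca: ∅
  cell(2,4) cab: ∅
  cell(3,5) abb: {S}
  cell(4,6) bbb: {S}
  cell(5,7) bbc: ∅
  cell(6,8) bcb: ∅
  cell(7,9) cbb: ∅
  cell(0,3) ccca: ∅
  cell(1,4) ccab: ∅
  cell(2,5) cabb: ∅
  cell(3,6) abbb: {X3}  orig:{}
  cell(4,7) bbbc: {X4}  orig:{}
  cell(5,8) bbcb: ∅
  cell(6,9) bcbb: ∅
  cell(0,4) cccab: ∅
  cell(1,5) ccabb: {X5}  orig:{}
  cell(2,6) cabbb: {B}
  cell(3,7) abbbc: ∅
  cell(4,8) bbbcb: ∅
  cell(5,9) bbcbb: ∅
  cell(0,5) cccabb: {S}
  cell(1,6) ccabbb: {S}
  cell(2,7) cabbbc: ∅
  cell(3,8) abbbcb: ∅
  cell(4,9) bbbcbb: ∅
  cell(0,6) cccabbb: ∅
  cell(1,7) ccabbbc: {X4}  orig:{}
  cell(2,8) cabbbcb: ∅
  cell(3,9) abbbcbb: ∅
  cell(0,7) cccabbbc: ∅
  cell(1,8) ccabbbcb: ∅
  cell(2,9) cabbbcbb: ∅
  cell(0,8) cccabbbcb: ∅
  cell(1,9) ccabbbcbb: ∅
  cell(0,9) cccabbbcbb: ∅

S ∉ T[0,9] ⇒ NO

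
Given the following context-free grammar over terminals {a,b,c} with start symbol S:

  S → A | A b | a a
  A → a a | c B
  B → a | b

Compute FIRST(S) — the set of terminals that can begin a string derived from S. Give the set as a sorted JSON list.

FIRST iteration:
pass 1:
  A via A→a a: +{a}
  A via A→c B: +{c}
  B via B→a: +{a}
  B via B→b: +{b}
  S via S→A: +{a,c}
  FIRST[S]={a,c}  FIRST[A]={a,c}  FIRST[B]={a,b}
pass 2: (stable)
  FIRST[S]={a,c}  FIRST[A]={a,c}  FIRST[B]={a,b}

FIRST(S) = ["a", "c"]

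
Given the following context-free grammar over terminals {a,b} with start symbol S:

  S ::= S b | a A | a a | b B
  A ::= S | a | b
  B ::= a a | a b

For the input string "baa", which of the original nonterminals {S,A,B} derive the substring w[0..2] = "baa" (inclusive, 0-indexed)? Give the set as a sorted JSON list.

Convert to CNF:
  S -> S T0 | T0 B | T1 A | T1 T1
  A -> S T0 | T0 B | T1 A | T1 T1 | a | b
  B -> T1 T0 | T1 T1
  T0 -> b
  T1 -> a

CYK fill (cells [i..j] with 0 ≤ i ≤ j ≤ 2 only):
  [0..0]={A,T0}  "b"  orig:{A}
  [1..1]={A,T1}  "a"  orig:{A}
  [2..2]={A,T1}  "a"  orig:{A}
  [0..1]=∅  "ba"
  [1..2]={A,B,S}  "aa"
  [0..2]={A,S}  "baa"

Original NTs in T[0,2] deriving "baa": ["A", "S"]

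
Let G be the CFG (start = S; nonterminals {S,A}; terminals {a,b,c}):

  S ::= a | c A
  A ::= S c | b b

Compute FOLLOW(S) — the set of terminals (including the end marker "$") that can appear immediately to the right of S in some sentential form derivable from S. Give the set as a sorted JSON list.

FIRST sets, iterate to fixpoint:
[1]
  A via A→b b: +{b}
  S via S→a: +{a}
  S via S→c A: +{c}
  S: {a,c}  A: {b}
[2]
  A via A→S c: +{a,c}
  S: {a,c}  A: {a,b,c}
[3] (stable)
  S: {a,c}  A: {a,b,c}

Compute FOLLOW by fixpoint:
initialize: $ ∈ FOLLOW(S)
pass 1:
  A→S c: FOLLOW(S) ⊇ FIRST(c) = {c}; new: +{c}
  S→c A: FOLLOW(A) ⊇ FOLLOW(S) ⊇ {$,c}; new: +{$,c}
  FOLLOW[S]={$,c}  FOLLOW[A]={$,c}
pass 2: done
  FOLLOW[S]={$,c}  FOLLOW[A]={$,c}

FOLLOW(S) = ["$", "c"]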